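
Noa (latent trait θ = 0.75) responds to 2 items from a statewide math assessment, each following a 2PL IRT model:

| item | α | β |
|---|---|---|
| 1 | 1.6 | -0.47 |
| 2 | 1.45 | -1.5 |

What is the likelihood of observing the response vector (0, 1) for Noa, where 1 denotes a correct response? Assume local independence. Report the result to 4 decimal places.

P(θ) = 1 / (1 + exp(−α(θ − β)))
P_1 = 1/(1+e^{-1.9520}) = 0.8757
P_2 = 1/(1+e^{-3.2625}) = 0.9631
L = (1−P_1) × P_2 = 0.1243 × 0.9631 = 0.11975

0.1197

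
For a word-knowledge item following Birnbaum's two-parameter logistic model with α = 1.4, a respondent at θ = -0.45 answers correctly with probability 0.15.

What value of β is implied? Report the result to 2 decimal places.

P(θ) = 1 / (1 + exp(−α(θ − β)))
logit(0.15) = ln(0.15/0.85) = -1.7346
β = θ − logit/(α) = -0.45 − (-1.7346)/1.4000 = 0.7890

0.79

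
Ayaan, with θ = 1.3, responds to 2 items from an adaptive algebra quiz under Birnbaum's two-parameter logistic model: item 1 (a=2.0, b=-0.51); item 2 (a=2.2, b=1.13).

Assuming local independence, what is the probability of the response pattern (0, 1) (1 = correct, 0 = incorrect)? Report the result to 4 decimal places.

0.0155

P(θ) = 1 / (1 + exp(−a(θ − b)))
P_1 = 1/(1+e^{-3.6200}) = 0.9739
P_2 = 1/(1+e^{-0.3740}) = 0.5924
L = (1−P_1) × P_2 = 0.0261 × 0.5924 = 0.01545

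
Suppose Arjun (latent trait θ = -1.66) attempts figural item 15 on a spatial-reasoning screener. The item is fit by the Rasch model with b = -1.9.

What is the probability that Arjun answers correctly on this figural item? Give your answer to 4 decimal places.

0.5597

P(θ) = 1 / (1 + exp(−(θ − b)))
Exponent: (-1.66 − (-1.9)) = 0.2400
1/(1 + e^{-0.2400}) = 0.5597
P = 0.5597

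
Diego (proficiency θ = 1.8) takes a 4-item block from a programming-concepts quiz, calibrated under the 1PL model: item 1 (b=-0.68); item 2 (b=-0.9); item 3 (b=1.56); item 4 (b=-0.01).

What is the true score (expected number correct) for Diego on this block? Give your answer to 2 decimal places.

3.28

P(θ) = 1 / (1 + exp(−(θ − b)))
P_1 = 1/(1+e^{-2.4800}) = 0.9227
P_2 = 1/(1+e^{-2.7000}) = 0.9370
P_3 = 1/(1+e^{-0.2400}) = 0.5597
P_4 = 1/(1+e^{-1.8100}) = 0.8594
E[score] = 0.9227 + 0.9370 + 0.5597 + 0.8594 = 3.2788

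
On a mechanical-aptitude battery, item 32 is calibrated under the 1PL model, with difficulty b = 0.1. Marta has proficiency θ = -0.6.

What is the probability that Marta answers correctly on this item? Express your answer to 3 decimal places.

P(θ) = 1 / (1 + exp(−(θ − b)))
Exponent: (-0.6 − 0.1) = -0.7000
1/(1 + e^{0.7000}) = 0.3318
P = 0.3318

0.332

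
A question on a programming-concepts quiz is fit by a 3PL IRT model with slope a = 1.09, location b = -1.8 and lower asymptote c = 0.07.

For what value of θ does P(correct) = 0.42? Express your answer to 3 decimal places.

-2.263

P(θ) = c + (1 − c) · 1 / (1 + exp(−a(θ − b)))
Remove guessing floor: (0.42 − 0.07)/(1 − 0.07) = 0.3763
logit = ln(0.3763/0.6237) = -0.5051
θ = b + logit/(a) = -1.8 + (-0.5051)/1.0900 = -2.2634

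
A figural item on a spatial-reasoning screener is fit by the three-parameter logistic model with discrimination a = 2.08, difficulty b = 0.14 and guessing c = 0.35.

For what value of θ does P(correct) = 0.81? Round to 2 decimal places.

0.57

P(θ) = c + (1 − c) · 1 / (1 + exp(−a(θ − b)))
Remove guessing floor: (0.81 − 0.35)/(1 − 0.35) = 0.7077
logit = ln(0.7077/0.2923) = 0.8842
θ = b + logit/(a) = 0.14 + 0.8842/2.0800 = 0.5651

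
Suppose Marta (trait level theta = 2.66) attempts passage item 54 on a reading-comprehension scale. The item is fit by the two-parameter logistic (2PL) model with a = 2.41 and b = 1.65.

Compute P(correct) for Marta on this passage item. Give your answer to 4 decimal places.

P(theta) = 1 / (1 + exp(−a(theta − b)))
Exponent: 2.41 × (2.66 − 1.65) = 2.4341
1/(1 + e^{-2.4341}) = 0.9194

0.9194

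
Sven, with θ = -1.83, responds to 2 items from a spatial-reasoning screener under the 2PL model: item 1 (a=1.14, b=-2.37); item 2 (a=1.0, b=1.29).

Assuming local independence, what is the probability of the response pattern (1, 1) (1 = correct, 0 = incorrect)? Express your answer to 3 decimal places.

P(θ) = 1 / (1 + exp(−a(θ − b)))
P_1 = 1/(1+e^{-0.6156}) = 0.6492
P_2 = 1/(1+e^{3.1200}) = 0.0423
L = P_1 × P_2 = 0.6492 × 0.0423 = 0.02746

0.027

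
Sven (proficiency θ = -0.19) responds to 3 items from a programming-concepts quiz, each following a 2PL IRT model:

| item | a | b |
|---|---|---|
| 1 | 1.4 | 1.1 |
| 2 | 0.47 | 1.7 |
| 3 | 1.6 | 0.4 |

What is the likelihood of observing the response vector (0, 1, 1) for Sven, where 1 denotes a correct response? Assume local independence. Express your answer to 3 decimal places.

P(θ) = 1 / (1 + exp(−a(θ − b)))
P_1 = 1/(1+e^{1.8060}) = 0.1411
P_2 = 1/(1+e^{0.8883}) = 0.2915
P_3 = 1/(1+e^{0.9440}) = 0.2801
L = (1−P_1) × P_2 × P_3 = 0.8589 × 0.2915 × 0.2801 = 0.07012

0.070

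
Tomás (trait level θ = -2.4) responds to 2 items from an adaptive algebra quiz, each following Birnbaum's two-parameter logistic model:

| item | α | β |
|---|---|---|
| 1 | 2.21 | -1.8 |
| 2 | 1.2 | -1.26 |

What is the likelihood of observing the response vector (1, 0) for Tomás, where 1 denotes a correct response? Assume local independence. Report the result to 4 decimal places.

0.1672

P(θ) = 1 / (1 + exp(−α(θ − β)))
P_1 = 1/(1+e^{1.3260}) = 0.2098
P_2 = 1/(1+e^{1.3680}) = 0.2029
L = P_1 × (1−P_2) = 0.2098 × 0.7971 = 0.16724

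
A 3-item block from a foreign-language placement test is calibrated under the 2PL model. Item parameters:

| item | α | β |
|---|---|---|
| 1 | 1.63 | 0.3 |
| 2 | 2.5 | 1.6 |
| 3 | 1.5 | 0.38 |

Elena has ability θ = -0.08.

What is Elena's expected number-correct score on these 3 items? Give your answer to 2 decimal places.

0.70

P(θ) = 1 / (1 + exp(−α(θ − β)))
P_1 = 1/(1+e^{0.6194}) = 0.3499
P_2 = 1/(1+e^{4.2000}) = 0.0148
P_3 = 1/(1+e^{0.6900}) = 0.3340
E[score] = 0.3499 + 0.0148 + 0.3340 = 0.6987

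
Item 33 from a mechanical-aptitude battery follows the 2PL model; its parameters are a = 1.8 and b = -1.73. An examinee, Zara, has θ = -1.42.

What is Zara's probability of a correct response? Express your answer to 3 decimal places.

0.636

P(θ) = 1 / (1 + exp(−a(θ − b)))
Exponent: 1.8 × (-1.42 − (-1.73)) = 0.5580
1/(1 + e^{-0.5580}) = 0.6360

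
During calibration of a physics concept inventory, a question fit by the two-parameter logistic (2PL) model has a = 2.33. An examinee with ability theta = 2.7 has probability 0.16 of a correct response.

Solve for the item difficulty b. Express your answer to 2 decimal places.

P(theta) = 1 / (1 + exp(−a(theta − b)))
logit(0.16) = ln(0.16/0.84) = -1.6582
b = theta − logit/(a) = 2.7 − (-1.6582)/2.3300 = 3.4117

3.41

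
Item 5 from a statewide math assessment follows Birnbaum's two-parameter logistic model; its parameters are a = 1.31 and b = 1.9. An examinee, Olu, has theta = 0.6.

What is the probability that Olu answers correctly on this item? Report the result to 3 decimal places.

P(theta) = 1 / (1 + exp(−a(theta − b)))
Exponent: 1.31 × (0.6 − 1.9) = -1.7030
1/(1 + e^{1.7030}) = 0.1541

0.154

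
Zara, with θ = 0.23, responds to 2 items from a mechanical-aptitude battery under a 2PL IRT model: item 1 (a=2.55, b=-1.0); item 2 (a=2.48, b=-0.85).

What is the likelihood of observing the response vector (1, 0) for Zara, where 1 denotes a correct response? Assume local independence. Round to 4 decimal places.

P(θ) = 1 / (1 + exp(−a(θ − b)))
P_1 = 1/(1+e^{-3.1365}) = 0.9584
P_2 = 1/(1+e^{-2.6784}) = 0.9357
L = P_1 × (1−P_2) = 0.9584 × 0.0643 = 0.06159

0.0616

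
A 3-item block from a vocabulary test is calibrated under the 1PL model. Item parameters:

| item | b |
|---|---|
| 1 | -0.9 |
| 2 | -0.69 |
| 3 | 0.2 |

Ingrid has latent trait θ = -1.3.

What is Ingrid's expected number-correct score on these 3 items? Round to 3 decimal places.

0.936

P(θ) = 1 / (1 + exp(−(θ − b)))
P_1 = 1/(1+e^{0.4000}) = 0.4013
P_2 = 1/(1+e^{0.6100}) = 0.3521
P_3 = 1/(1+e^{1.5000}) = 0.1824
E[score] = 0.4013 + 0.3521 + 0.1824 = 0.9358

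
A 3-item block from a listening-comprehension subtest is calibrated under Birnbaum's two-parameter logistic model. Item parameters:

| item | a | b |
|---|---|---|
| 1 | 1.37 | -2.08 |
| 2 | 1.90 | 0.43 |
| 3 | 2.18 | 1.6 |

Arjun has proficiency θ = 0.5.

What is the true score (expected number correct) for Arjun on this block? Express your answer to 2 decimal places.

1.59

P(θ) = 1 / (1 + exp(−a(θ − b)))
P_1 = 1/(1+e^{-3.5346}) = 0.9717
P_2 = 1/(1+e^{-0.1330}) = 0.5332
P_3 = 1/(1+e^{2.3980}) = 0.0833
E[score] = 0.9717 + 0.5332 + 0.0833 = 1.5882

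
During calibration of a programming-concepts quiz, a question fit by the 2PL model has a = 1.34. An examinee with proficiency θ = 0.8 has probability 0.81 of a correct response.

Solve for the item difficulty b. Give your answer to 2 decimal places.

P(θ) = 1 / (1 + exp(−a(θ − b)))
logit(0.81) = ln(0.81/0.19) = 1.4500
b = θ − logit/(a) = 0.8 − 1.4500/1.3400 = -0.2821

-0.28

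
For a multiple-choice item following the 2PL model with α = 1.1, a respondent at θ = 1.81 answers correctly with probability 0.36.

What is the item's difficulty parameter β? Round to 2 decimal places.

2.33

P(θ) = 1 / (1 + exp(−α(θ − β)))
logit(0.36) = ln(0.36/0.64) = -0.5754
β = θ − logit/(α) = 1.81 − (-0.5754)/1.1000 = 2.3331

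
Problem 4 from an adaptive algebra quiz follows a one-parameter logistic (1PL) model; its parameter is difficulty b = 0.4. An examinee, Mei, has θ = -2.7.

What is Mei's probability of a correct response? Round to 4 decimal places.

P(θ) = 1 / (1 + exp(−(θ − b)))
Exponent: (-2.7 − 0.4) = -3.1000
1/(1 + e^{3.1000}) = 0.0431
P = 0.0431

0.0431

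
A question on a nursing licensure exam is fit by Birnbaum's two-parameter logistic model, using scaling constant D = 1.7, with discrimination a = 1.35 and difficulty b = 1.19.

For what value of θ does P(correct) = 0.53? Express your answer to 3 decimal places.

P(θ) = 1 / (1 + exp(−D·a(θ − b)))
logit = ln(0.5300/0.4700) = 0.1201
θ = b + logit/(1.7·a) = 1.19 + 0.1201/2.2950 = 1.2424

1.242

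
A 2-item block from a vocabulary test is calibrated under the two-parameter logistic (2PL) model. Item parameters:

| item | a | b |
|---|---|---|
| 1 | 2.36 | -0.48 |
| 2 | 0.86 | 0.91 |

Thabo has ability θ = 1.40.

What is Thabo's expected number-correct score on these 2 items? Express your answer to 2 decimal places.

1.59

P(θ) = 1 / (1 + exp(−a(θ − b)))
P_1 = 1/(1+e^{-4.4368}) = 0.9883
P_2 = 1/(1+e^{-0.4214}) = 0.6038
E[score] = 0.9883 + 0.6038 = 1.5921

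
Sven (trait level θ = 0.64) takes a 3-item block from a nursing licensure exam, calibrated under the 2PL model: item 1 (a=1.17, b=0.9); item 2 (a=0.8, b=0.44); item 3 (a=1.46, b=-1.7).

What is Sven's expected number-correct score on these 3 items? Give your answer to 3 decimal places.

1.933

P(θ) = 1 / (1 + exp(−a(θ − b)))
P_1 = 1/(1+e^{0.3042}) = 0.4245
P_2 = 1/(1+e^{-0.1600}) = 0.5399
P_3 = 1/(1+e^{-3.4164}) = 0.9682
E[score] = 0.4245 + 0.5399 + 0.9682 = 1.9327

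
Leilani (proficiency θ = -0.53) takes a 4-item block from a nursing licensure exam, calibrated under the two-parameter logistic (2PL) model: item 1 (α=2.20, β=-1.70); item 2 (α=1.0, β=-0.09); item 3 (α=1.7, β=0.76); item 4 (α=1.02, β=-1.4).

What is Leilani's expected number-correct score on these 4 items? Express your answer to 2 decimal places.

2.13

P(θ) = 1 / (1 + exp(−α(θ − β)))
P_1 = 1/(1+e^{-2.5740}) = 0.9292
P_2 = 1/(1+e^{0.4400}) = 0.3917
P_3 = 1/(1+e^{2.1930}) = 0.1004
P_4 = 1/(1+e^{-0.8874}) = 0.7084
E[score] = 0.9292 + 0.3917 + 0.1004 + 0.7084 = 2.1296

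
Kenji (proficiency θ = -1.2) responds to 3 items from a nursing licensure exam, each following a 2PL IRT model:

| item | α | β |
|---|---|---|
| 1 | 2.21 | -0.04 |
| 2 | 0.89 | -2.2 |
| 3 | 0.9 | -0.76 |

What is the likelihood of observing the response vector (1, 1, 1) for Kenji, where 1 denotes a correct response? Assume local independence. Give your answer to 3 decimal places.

0.020

P(θ) = 1 / (1 + exp(−α(θ − β)))
P_1 = 1/(1+e^{2.5636}) = 0.0715
P_2 = 1/(1+e^{-0.8900}) = 0.7089
P_3 = 1/(1+e^{0.3960}) = 0.4023
L = P_1 × P_2 × P_3 = 0.0715 × 0.7089 × 0.4023 = 0.02039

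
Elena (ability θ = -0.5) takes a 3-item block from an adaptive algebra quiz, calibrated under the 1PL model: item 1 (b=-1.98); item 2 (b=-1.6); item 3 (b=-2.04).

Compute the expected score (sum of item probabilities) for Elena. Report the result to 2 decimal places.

P(θ) = 1 / (1 + exp(−(θ − b)))
P_1 = 1/(1+e^{-1.4800}) = 0.8146
P_2 = 1/(1+e^{-1.1000}) = 0.7503
P_3 = 1/(1+e^{-1.5400}) = 0.8235
E[score] = 0.8146 + 0.7503 + 0.8235 = 2.3883

2.39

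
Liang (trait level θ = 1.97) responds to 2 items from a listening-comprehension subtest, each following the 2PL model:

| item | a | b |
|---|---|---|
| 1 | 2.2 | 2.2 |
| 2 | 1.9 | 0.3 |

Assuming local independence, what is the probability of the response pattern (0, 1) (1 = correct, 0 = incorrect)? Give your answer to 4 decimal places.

0.5988

P(θ) = 1 / (1 + exp(−a(θ − b)))
P_1 = 1/(1+e^{0.5060}) = 0.3761
P_2 = 1/(1+e^{-3.1730}) = 0.9598
L = (1−P_1) × P_2 = 0.6239 × 0.9598 = 0.59879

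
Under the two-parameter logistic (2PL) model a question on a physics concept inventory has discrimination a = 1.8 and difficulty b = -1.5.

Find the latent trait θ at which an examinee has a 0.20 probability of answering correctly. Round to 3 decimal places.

-2.270

P(θ) = 1 / (1 + exp(−a(θ − b)))
logit = ln(0.2000/0.8000) = -1.3863
θ = b + logit/(a) = -1.5 + (-1.3863)/1.8000 = -2.2702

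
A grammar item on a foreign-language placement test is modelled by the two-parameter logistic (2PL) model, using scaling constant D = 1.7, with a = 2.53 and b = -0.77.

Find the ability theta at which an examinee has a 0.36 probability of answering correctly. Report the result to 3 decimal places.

-0.904

P(theta) = 1 / (1 + exp(−D·a(theta − b)))
logit = ln(0.3600/0.6400) = -0.5754
theta = b + logit/(1.7·a) = -0.77 + (-0.5754)/4.3010 = -0.9038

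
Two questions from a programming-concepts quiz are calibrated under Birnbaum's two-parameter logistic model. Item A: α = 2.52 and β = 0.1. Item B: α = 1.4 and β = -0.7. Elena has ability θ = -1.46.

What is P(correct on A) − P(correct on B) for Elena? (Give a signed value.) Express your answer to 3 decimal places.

-0.237

P(θ) = 1 / (1 + exp(−α(θ − β)))
P_A = 0.0192
P_B = 0.2565
P_A − P_B = -0.2373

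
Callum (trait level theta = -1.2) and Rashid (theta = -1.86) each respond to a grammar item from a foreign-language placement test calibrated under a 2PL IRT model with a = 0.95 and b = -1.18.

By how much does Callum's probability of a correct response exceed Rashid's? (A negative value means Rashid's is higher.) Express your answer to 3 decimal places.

0.151

P(theta) = 1 / (1 + exp(−a(theta − b)))
P(Callum) = 0.4953  [exponent -0.0190]
P(Rashid) = 0.3439  [exponent -0.6460]
Difference = 0.4953 − 0.3439 = 0.1514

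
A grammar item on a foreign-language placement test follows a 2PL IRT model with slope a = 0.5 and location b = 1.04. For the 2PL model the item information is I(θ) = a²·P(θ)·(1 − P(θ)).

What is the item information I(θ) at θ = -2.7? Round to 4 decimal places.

P = 1/(1+e^{1.8700}) = 0.1335
P(1−P) = 0.1335 × 0.8665 = 0.1157
I = a² × P(1−P) = 0.5² × 0.1157 = 0.02893

0.0289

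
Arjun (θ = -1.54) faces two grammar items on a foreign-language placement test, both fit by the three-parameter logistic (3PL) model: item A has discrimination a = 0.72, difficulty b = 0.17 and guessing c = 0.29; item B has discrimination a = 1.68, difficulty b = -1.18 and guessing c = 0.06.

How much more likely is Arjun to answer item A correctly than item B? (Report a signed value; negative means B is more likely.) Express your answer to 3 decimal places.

P(θ) = c + (1 − c) · 1 / (1 + exp(−a(θ − b)))
P_A = 0.4504
P_B = 0.3921
P_A − P_B = 0.0584

0.058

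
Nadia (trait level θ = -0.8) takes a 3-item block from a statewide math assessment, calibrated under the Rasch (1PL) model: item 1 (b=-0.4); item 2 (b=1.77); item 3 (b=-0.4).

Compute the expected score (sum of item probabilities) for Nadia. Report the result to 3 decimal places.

P(θ) = 1 / (1 + exp(−(θ − b)))
P_1 = 1/(1+e^{0.4000}) = 0.4013
P_2 = 1/(1+e^{2.5700}) = 0.0711
P_3 = 1/(1+e^{0.4000}) = 0.4013
E[score] = 0.4013 + 0.0711 + 0.4013 = 0.8737

0.874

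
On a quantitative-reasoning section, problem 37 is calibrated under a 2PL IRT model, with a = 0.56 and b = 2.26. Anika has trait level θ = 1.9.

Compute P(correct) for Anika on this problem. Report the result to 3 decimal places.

P(θ) = 1 / (1 + exp(−a(θ − b)))
Exponent: 0.56 × (1.9 − 2.26) = -0.2016
1/(1 + e^{0.2016}) = 0.4498

0.450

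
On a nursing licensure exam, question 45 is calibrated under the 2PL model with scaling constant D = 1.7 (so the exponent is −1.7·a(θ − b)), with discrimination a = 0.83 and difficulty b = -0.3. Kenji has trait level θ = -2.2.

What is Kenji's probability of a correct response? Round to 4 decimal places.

P(θ) = 1 / (1 + exp(−D·a(θ − b)))
Exponent: 1.7 × 0.83 × (-2.2 − (-0.3)) = -2.6809
1/(1 + e^{2.6809}) = 0.0641
P = 0.0641

0.0641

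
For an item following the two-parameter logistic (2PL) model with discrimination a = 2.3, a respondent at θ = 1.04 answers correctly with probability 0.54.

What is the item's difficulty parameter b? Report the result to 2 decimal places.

0.97

P(θ) = 1 / (1 + exp(−a(θ − b)))
logit(0.54) = ln(0.54/0.46) = 0.1603
b = θ − logit/(a) = 1.04 − 0.1603/2.3000 = 0.9703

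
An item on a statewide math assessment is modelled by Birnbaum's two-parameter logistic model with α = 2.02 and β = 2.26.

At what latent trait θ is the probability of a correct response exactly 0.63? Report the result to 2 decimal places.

P(θ) = 1 / (1 + exp(−α(θ − β)))
logit = ln(0.6300/0.3700) = 0.5322
θ = β + logit/(α) = 2.26 + 0.5322/2.0200 = 2.5235

2.52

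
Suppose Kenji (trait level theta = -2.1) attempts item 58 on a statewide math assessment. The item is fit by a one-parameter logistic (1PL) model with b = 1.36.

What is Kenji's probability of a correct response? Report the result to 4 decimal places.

0.0305

P(theta) = 1 / (1 + exp(−(theta − b)))
Exponent: (-2.1 − 1.36) = -3.4600
1/(1 + e^{3.4600}) = 0.0305
P = 0.0305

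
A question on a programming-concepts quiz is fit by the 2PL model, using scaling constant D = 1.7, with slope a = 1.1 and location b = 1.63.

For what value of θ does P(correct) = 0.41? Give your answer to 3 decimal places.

1.435

P(θ) = 1 / (1 + exp(−D·a(θ − b)))
logit = ln(0.4100/0.5900) = -0.3640
θ = b + logit/(1.7·a) = 1.63 + (-0.3640)/1.8700 = 1.4354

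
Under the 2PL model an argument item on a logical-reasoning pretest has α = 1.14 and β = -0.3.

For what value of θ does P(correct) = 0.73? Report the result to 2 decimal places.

P(θ) = 1 / (1 + exp(−α(θ − β)))
logit = ln(0.7300/0.2700) = 0.9946
θ = β + logit/(α) = -0.3 + 0.9946/1.1400 = 0.5725

0.57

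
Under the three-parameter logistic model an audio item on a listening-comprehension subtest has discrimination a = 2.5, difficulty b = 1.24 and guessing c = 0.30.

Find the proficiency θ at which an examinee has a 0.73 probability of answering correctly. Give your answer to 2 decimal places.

1.43

P(θ) = c + (1 − c) · 1 / (1 + exp(−a(θ − b)))
Remove guessing floor: (0.73 − 0.30)/(1 − 0.30) = 0.6143
logit = ln(0.6143/0.3857) = 0.4654
θ = b + logit/(a) = 1.24 + 0.4654/2.5000 = 1.4261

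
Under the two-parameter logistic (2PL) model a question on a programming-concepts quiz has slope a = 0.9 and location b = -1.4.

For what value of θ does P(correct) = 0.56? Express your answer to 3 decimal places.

P(θ) = 1 / (1 + exp(−a(θ − b)))
logit = ln(0.5600/0.4400) = 0.2412
θ = b + logit/(a) = -1.4 + 0.2412/0.9000 = -1.1320

-1.132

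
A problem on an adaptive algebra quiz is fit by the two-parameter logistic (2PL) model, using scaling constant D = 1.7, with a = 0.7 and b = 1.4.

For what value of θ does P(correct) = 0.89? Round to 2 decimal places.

P(θ) = 1 / (1 + exp(−D·a(θ − b)))
logit = ln(0.8900/0.1100) = 2.0907
θ = b + logit/(1.7·a) = 1.4 + 2.0907/1.1900 = 3.1569

3.16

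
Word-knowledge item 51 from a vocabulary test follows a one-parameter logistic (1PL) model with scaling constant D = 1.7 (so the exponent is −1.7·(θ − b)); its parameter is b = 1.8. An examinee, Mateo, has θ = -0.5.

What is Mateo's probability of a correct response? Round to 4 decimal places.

P(θ) = 1 / (1 + exp(−D·(θ − b)))
Exponent: 1.7 × (-0.5 − 1.8) = -3.9100
1/(1 + e^{3.9100}) = 0.0196
P = 0.0196

0.0196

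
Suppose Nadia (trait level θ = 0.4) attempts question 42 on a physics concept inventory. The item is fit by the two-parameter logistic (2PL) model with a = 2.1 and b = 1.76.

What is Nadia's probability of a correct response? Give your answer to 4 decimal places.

P(θ) = 1 / (1 + exp(−a(θ − b)))
Exponent: 2.1 × (0.4 − 1.76) = -2.8560
1/(1 + e^{2.8560}) = 0.0544

0.0544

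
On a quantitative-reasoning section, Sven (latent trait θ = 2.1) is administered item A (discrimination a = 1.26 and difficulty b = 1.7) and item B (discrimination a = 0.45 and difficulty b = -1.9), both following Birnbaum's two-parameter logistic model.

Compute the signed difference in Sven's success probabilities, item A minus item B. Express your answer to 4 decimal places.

P(θ) = 1 / (1 + exp(−a(θ − b)))
P_A = 0.6234
P_B = 0.8581
P_A − P_B = -0.2348

-0.2348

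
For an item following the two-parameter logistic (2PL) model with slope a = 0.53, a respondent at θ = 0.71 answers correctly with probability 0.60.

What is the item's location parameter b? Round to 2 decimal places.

-0.06

P(θ) = 1 / (1 + exp(−a(θ − b)))
logit(0.60) = ln(0.60/0.40) = 0.4055
b = θ − logit/(a) = 0.71 − 0.4055/0.5300 = -0.0550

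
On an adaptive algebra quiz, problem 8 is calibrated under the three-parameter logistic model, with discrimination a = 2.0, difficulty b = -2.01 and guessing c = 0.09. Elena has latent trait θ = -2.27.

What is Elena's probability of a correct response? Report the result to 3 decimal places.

0.429

P(θ) = c + (1 − c) · 1 / (1 + exp(−a(θ − b)))
Exponent: 2.0 × (-2.27 − (-2.01)) = -0.5200
1/(1 + e^{0.5200}) = 0.3729
P = 0.09 + 0.91 × 0.3729 = 0.4293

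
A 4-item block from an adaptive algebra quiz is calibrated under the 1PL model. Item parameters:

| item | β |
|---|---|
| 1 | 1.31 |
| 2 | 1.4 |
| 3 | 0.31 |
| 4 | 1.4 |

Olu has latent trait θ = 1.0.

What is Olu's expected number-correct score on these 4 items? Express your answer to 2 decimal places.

P(θ) = 1 / (1 + exp(−(θ − β)))
P_1 = 1/(1+e^{0.3100}) = 0.4231
P_2 = 1/(1+e^{0.4000}) = 0.4013
P_3 = 1/(1+e^{-0.6900}) = 0.6660
P_4 = 1/(1+e^{0.4000}) = 0.4013
E[score] = 0.4231 + 0.4013 + 0.6660 + 0.4013 = 1.8917

1.89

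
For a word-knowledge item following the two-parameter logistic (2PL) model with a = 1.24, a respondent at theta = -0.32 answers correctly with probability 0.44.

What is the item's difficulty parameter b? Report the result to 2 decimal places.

P(theta) = 1 / (1 + exp(−a(theta − b)))
logit(0.44) = ln(0.44/0.56) = -0.2412
b = theta − logit/(a) = -0.32 − (-0.2412)/1.2400 = -0.1255

-0.13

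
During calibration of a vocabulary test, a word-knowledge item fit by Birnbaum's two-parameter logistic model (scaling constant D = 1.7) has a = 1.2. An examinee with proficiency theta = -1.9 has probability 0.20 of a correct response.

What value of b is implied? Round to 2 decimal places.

P(theta) = 1 / (1 + exp(−D·a(theta − b)))
logit(0.20) = ln(0.20/0.80) = -1.3863
b = theta − logit/(1.7·a) = -1.9 − (-1.3863)/2.0400 = -1.2204

-1.22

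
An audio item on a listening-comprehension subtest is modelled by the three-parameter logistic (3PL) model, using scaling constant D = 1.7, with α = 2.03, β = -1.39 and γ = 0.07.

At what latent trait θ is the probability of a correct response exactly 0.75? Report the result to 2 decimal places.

-1.10

P(θ) = γ + (1 − γ) · 1 / (1 + exp(−D·α(θ − β)))
Remove guessing floor: (0.75 − 0.07)/(1 − 0.07) = 0.7312
logit = ln(0.7312/0.2688) = 1.0006
θ = β + logit/(1.7·α) = -1.39 + 1.0006/3.4510 = -1.1000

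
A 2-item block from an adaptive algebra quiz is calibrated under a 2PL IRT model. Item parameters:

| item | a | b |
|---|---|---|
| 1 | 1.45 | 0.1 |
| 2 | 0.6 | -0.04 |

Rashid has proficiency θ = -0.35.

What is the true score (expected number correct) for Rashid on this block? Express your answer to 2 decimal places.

P(θ) = 1 / (1 + exp(−a(θ − b)))
P_1 = 1/(1+e^{0.6525}) = 0.3424
P_2 = 1/(1+e^{0.1860}) = 0.4536
E[score] = 0.3424 + 0.4536 = 0.7961

0.80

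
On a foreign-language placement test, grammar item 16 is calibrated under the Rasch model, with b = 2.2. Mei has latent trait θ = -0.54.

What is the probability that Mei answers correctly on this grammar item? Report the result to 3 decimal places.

0.061

P(θ) = 1 / (1 + exp(−(θ − b)))
Exponent: (-0.54 − 2.2) = -2.7400
1/(1 + e^{2.7400}) = 0.0607
P = 0.0607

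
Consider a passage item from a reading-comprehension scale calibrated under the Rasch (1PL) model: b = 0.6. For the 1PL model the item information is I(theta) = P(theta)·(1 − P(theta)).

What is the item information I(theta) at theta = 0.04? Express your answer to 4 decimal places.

0.2314

P = 1/(1+e^{0.5600}) = 0.3635
P(1−P) = 0.3635 × 0.6365 = 0.2314
I = P(1−P) = 0.23138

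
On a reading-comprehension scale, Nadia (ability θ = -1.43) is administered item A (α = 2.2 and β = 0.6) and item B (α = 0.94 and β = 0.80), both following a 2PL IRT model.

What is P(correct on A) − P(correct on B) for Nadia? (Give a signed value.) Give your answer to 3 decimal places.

P(θ) = 1 / (1 + exp(−α(θ − β)))
P_A = 0.0114
P_B = 0.1095
P_A − P_B = -0.0981

-0.098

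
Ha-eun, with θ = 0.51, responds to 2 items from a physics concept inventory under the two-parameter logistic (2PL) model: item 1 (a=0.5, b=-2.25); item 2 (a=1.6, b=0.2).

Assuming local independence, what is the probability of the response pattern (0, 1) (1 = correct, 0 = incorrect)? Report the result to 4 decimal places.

0.1249

P(θ) = 1 / (1 + exp(−a(θ − b)))
P_1 = 1/(1+e^{-1.3800}) = 0.7990
P_2 = 1/(1+e^{-0.4960}) = 0.6215
L = (1−P_1) × P_2 = 0.2010 × 0.6215 = 0.12493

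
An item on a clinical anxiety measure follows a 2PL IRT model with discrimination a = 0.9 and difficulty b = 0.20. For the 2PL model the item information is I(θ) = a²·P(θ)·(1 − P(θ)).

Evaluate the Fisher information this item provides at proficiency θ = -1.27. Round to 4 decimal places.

P = 1/(1+e^{1.3230}) = 0.2103
P(1−P) = 0.2103 × 0.7897 = 0.1661
I = a² × P(1−P) = 0.9² × 0.1661 = 0.13453

0.1345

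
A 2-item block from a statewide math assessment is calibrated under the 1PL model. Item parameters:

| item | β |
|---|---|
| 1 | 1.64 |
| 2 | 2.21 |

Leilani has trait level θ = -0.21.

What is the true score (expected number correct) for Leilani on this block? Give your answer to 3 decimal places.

0.218

P(θ) = 1 / (1 + exp(−(θ − β)))
P_1 = 1/(1+e^{1.8500}) = 0.1359
P_2 = 1/(1+e^{2.4200}) = 0.0817
E[score] = 0.1359 + 0.0817 = 0.2175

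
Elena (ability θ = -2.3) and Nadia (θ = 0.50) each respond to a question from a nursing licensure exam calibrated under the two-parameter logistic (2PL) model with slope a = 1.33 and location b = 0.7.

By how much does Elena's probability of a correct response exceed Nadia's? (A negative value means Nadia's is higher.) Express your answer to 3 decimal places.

-0.416

P(θ) = 1 / (1 + exp(−a(θ − b)))
P(Elena) = 0.0182  [exponent -3.9900]
P(Nadia) = 0.4339  [exponent -0.2660]
Difference = 0.0182 − 0.4339 = -0.4157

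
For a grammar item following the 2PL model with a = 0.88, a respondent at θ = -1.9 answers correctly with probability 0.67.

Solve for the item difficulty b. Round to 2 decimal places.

P(θ) = 1 / (1 + exp(−a(θ − b)))
logit(0.67) = ln(0.67/0.33) = 0.7082
b = θ − logit/(a) = -1.9 − 0.7082/0.8800 = -2.7048

-2.70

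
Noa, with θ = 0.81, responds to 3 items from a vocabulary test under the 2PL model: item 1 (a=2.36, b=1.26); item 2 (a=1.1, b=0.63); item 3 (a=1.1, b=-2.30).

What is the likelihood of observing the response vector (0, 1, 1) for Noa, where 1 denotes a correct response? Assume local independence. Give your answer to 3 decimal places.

0.395

P(θ) = 1 / (1 + exp(−a(θ − b)))
P_1 = 1/(1+e^{1.0620}) = 0.2569
P_2 = 1/(1+e^{-0.1980}) = 0.5493
P_3 = 1/(1+e^{-3.4210}) = 0.9684
L = (1−P_1) × P_2 × P_3 = 0.7431 × 0.5493 × 0.9684 = 0.39528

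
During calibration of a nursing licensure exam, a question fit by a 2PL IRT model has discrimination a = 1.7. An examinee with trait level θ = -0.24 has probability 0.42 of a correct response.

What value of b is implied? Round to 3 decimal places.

P(θ) = 1 / (1 + exp(−a(θ − b)))
logit(0.42) = ln(0.42/0.58) = -0.3228
b = θ − logit/(a) = -0.24 − (-0.3228)/1.7000 = -0.0501

-0.050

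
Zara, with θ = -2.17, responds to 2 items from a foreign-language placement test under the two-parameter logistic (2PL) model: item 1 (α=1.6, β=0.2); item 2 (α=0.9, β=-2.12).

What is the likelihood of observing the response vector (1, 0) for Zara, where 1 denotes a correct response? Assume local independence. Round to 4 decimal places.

0.0113

P(θ) = 1 / (1 + exp(−α(θ − β)))
P_1 = 1/(1+e^{3.7920}) = 0.0221
P_2 = 1/(1+e^{0.0450}) = 0.4888
L = P_1 × (1−P_2) = 0.0221 × 0.5112 = 0.01127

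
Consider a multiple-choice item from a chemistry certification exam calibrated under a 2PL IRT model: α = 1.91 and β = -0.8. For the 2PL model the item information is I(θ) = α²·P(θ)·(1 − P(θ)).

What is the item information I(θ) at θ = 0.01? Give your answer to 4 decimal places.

0.5279

P = 1/(1+e^{-1.5471}) = 0.8245
P(1−P) = 0.8245 × 0.1755 = 0.1447
I = α² × P(1−P) = 1.91² × 0.1447 = 0.52789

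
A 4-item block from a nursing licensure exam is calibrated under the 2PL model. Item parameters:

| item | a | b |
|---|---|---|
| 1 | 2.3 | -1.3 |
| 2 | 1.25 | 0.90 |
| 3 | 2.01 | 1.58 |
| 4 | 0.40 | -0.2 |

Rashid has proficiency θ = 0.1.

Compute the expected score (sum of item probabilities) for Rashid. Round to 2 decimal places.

1.81

P(θ) = 1 / (1 + exp(−a(θ − b)))
P_1 = 1/(1+e^{-3.2200}) = 0.9616
P_2 = 1/(1+e^{1.0000}) = 0.2689
P_3 = 1/(1+e^{2.9748}) = 0.0486
P_4 = 1/(1+e^{-0.1200}) = 0.5300
E[score] = 0.9616 + 0.2689 + 0.0486 + 0.5300 = 1.8091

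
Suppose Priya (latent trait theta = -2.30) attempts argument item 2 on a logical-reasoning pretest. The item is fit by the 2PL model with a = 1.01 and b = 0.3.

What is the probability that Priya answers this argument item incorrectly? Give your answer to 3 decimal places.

0.933

P(theta) = 1 / (1 + exp(−a(theta − b)))
Exponent: 1.01 × (-2.30 − 0.3) = -2.6260
1/(1 + e^{2.6260}) = 0.0675
P(incorrect) = 1 − 0.0675 = 0.9325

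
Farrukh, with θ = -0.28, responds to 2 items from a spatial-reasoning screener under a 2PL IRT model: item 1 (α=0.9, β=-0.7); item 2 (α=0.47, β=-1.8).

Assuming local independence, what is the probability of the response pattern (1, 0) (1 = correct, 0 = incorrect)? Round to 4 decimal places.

P(θ) = 1 / (1 + exp(−α(θ − β)))
P_1 = 1/(1+e^{-0.3780}) = 0.5934
P_2 = 1/(1+e^{-0.7144}) = 0.6714
L = P_1 × (1−P_2) = 0.5934 × 0.3286 = 0.19500

0.1950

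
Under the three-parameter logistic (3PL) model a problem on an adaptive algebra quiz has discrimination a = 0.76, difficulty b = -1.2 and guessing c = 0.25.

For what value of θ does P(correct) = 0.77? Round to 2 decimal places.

-0.13

P(θ) = c + (1 − c) · 1 / (1 + exp(−a(θ − b)))
Remove guessing floor: (0.77 − 0.25)/(1 − 0.25) = 0.6933
logit = ln(0.6933/0.3067) = 0.8157
θ = b + logit/(a) = -1.2 + 0.8157/0.7600 = -0.1266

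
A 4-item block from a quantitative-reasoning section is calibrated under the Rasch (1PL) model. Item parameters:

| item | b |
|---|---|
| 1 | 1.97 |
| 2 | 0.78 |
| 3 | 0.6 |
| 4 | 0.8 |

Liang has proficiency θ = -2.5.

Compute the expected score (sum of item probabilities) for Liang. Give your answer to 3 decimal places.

0.126

P(θ) = 1 / (1 + exp(−(θ − b)))
P_1 = 1/(1+e^{4.4700}) = 0.0113
P_2 = 1/(1+e^{3.2800}) = 0.0363
P_3 = 1/(1+e^{3.1000}) = 0.0431
P_4 = 1/(1+e^{3.3000}) = 0.0356
E[score] = 0.0113 + 0.0363 + 0.0431 + 0.0356 = 0.1263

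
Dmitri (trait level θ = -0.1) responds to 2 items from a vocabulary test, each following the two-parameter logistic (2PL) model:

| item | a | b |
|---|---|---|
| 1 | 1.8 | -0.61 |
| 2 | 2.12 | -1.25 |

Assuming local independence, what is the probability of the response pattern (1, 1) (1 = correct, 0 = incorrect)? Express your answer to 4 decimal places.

P(θ) = 1 / (1 + exp(−a(θ − b)))
P_1 = 1/(1+e^{-0.9180}) = 0.7146
P_2 = 1/(1+e^{-2.4380}) = 0.9197
L = P_1 × P_2 = 0.7146 × 0.9197 = 0.65723

0.6572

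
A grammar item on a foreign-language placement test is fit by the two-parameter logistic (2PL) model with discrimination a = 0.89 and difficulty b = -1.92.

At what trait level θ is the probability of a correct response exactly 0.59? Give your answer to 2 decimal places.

P(θ) = 1 / (1 + exp(−a(θ − b)))
logit = ln(0.5900/0.4100) = 0.3640
θ = b + logit/(a) = -1.92 + 0.3640/0.8900 = -1.5111

-1.51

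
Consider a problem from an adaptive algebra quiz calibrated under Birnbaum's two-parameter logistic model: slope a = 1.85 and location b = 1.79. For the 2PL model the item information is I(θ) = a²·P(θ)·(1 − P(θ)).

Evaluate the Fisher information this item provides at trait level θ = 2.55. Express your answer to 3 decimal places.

P = 1/(1+e^{-1.4060}) = 0.8031
P(1−P) = 0.8031 × 0.1969 = 0.1581
I = a² × P(1−P) = 1.85² × 0.1581 = 0.54113

0.541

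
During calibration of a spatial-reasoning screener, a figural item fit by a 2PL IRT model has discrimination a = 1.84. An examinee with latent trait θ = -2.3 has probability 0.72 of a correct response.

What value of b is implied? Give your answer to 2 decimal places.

-2.81

P(θ) = 1 / (1 + exp(−a(θ − b)))
logit(0.72) = ln(0.72/0.28) = 0.9445
b = θ − logit/(a) = -2.3 − 0.9445/1.8400 = -2.8133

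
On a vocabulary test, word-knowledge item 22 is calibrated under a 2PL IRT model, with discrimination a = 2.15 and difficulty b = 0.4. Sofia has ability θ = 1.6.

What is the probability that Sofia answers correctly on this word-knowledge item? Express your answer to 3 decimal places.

0.930

P(θ) = 1 / (1 + exp(−a(θ − b)))
Exponent: 2.15 × (1.6 − 0.4) = 2.5800
1/(1 + e^{-2.5800}) = 0.9296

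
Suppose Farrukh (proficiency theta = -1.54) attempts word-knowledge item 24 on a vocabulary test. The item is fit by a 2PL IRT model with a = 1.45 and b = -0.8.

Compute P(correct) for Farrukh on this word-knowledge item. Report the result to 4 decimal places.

0.2548

P(theta) = 1 / (1 + exp(−a(theta − b)))
Exponent: 1.45 × (-1.54 − (-0.8)) = -1.0730
1/(1 + e^{1.0730}) = 0.2548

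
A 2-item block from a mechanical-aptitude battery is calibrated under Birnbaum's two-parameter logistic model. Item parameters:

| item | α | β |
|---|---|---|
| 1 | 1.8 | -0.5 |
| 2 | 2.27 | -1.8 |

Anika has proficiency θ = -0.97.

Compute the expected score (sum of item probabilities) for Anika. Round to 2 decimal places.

1.17

P(θ) = 1 / (1 + exp(−α(θ − β)))
P_1 = 1/(1+e^{0.8460}) = 0.3003
P_2 = 1/(1+e^{-1.8841}) = 0.8681
E[score] = 0.3003 + 0.8681 = 1.1684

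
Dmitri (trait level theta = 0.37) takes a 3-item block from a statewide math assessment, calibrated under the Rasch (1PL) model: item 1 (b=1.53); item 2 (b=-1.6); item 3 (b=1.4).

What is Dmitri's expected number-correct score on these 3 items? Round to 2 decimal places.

P(theta) = 1 / (1 + exp(−(theta − b)))
P_1 = 1/(1+e^{1.1600}) = 0.2387
P_2 = 1/(1+e^{-1.9700}) = 0.8776
P_3 = 1/(1+e^{1.0300}) = 0.2631
E[score] = 0.2387 + 0.8776 + 0.2631 = 1.3794

1.38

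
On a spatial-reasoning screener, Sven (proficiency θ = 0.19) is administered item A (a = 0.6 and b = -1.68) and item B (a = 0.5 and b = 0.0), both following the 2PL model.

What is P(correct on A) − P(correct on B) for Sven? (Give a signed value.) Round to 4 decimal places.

P(θ) = 1 / (1 + exp(−a(θ − b)))
P_A = 0.7544
P_B = 0.5237
P_A − P_B = 0.2306

0.2306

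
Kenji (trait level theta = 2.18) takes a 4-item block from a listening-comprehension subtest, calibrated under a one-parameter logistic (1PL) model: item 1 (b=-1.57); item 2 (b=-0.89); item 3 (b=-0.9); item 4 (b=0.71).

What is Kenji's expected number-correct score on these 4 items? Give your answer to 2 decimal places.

3.70

P(theta) = 1 / (1 + exp(−(theta − b)))
P_1 = 1/(1+e^{-3.7500}) = 0.9770
P_2 = 1/(1+e^{-3.0700}) = 0.9556
P_3 = 1/(1+e^{-3.0800}) = 0.9561
P_4 = 1/(1+e^{-1.4700}) = 0.8131
E[score] = 0.9770 + 0.9556 + 0.9561 + 0.8131 = 3.7018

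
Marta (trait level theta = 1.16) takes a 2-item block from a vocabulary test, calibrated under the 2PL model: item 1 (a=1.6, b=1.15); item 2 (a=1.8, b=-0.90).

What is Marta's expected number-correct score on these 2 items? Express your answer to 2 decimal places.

1.48

P(theta) = 1 / (1 + exp(−a(theta − b)))
P_1 = 1/(1+e^{-0.0160}) = 0.5040
P_2 = 1/(1+e^{-3.7080}) = 0.9761
E[score] = 0.5040 + 0.9761 = 1.4801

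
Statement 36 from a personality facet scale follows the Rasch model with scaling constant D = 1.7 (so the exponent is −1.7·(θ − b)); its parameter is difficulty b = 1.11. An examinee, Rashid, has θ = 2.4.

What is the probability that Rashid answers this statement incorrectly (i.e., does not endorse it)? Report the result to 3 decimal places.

P(θ) = 1 / (1 + exp(−D·(θ − b)))
Exponent: 1.7 × (2.4 − 1.11) = 2.1930
1/(1 + e^{-2.1930}) = 0.8996
P = 0.8996
P(incorrect) = 1 − 0.8996 = 0.1004

0.100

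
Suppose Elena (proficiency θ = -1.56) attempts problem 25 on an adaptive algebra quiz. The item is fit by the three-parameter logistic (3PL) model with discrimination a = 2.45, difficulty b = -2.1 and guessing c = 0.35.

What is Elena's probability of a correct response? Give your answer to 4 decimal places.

0.8633

P(θ) = c + (1 − c) · 1 / (1 + exp(−a(θ − b)))
Exponent: 2.45 × (-1.56 − (-2.1)) = 1.3230
1/(1 + e^{-1.3230}) = 0.7897
P = 0.35 + 0.65 × 0.7897 = 0.8633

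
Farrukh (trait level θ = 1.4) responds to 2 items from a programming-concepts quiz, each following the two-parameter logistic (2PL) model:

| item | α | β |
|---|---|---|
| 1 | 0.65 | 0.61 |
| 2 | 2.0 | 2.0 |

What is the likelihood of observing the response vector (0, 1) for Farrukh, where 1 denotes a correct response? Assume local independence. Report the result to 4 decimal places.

0.0867

P(θ) = 1 / (1 + exp(−α(θ − β)))
P_1 = 1/(1+e^{-0.5135}) = 0.6256
P_2 = 1/(1+e^{1.2000}) = 0.2315
L = (1−P_1) × P_2 = 0.3744 × 0.2315 = 0.08666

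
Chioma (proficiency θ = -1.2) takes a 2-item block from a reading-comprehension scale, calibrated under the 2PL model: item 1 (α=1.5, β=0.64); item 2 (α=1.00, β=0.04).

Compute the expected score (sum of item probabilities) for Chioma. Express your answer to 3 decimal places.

0.284

P(θ) = 1 / (1 + exp(−α(θ − β)))
P_1 = 1/(1+e^{2.7600}) = 0.0595
P_2 = 1/(1+e^{1.2400}) = 0.2244
E[score] = 0.0595 + 0.2244 = 0.2840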